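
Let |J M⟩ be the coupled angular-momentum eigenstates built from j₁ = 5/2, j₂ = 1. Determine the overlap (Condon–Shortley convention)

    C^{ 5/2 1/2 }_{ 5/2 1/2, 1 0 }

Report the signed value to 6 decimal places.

+√(1/35) = +0.169031

triangle: 1!×4!×1!/7! = 24/5040
(j±m)!: 3!×2!×1!×1!×3!×2! = 144
prefactor² = (2J+1)×Δ×N² = 144/35
  k=0: +1/(0!×1!×2!×1!×2!×0!) = 1/4
  k=1: −1/(1!×0!×1!×0!×3!×1!) = -1/6
Σ = 1/12  ⇒  CG² = 144/35×1/12² = 1/35
CG = +√(1/35) = +0.169031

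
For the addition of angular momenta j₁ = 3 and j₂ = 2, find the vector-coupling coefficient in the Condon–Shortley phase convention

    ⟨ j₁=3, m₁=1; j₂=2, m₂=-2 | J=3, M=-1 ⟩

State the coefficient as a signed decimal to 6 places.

triangle: 2!·4!·2!/9! = 96/362880
(j±m)!: 4!·2!·0!·4!·2!·4! = 55296
prefactor² = (2J+1)·Δ·N² = 512/5
  k=0: +1/(0!·2!·2!·0!·2!·2!) = 1/16
Σ = 1/16  ⇒  CG² = 512/5·1/16² = 2/5
CG = +√(2/5) = +0.632456

+0.632456  (= +√(2/5))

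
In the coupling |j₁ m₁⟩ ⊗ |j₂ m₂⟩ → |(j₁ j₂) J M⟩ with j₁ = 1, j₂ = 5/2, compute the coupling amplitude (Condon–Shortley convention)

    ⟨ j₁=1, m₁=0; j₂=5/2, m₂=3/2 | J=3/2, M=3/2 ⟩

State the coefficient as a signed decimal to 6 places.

√[4·2!0!3!/6! · 1!1!4!1!3!0!] = √(48/5)
  +(−1)^1/∏(1,1,0,3,0,0)! = -1/6  (running -1/6)
⟨..|..⟩ = √(48/5)·(-1/6) = -0.516398

-0.516398  (= −√(4/15))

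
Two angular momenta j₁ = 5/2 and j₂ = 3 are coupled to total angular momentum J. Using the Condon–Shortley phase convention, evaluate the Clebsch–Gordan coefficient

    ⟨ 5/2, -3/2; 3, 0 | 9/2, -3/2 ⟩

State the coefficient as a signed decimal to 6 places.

√[10·1!4!5!/11! · 1!4!3!3!3!6!] = √(207360/77)
  +(−1)^0/∏(0,1,4,3,0,2)! = 1/288  (running 1/288)
  +(−1)^1/∏(1,0,3,2,1,3)! = -1/72  (running -1/96)
⟨..|..⟩ = √(207360/77)·(-1/96) = -0.540562

-0.540562  (= −√(45/154))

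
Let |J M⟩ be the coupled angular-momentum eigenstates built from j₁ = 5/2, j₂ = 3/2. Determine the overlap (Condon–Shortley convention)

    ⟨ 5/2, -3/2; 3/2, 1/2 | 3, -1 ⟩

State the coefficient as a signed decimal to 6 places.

√[7·1!4!2!/8! · 1!4!2!1!2!4!] = √(96/5)
  +(−1)^0/∏(0,1,4,2,0,0)! = 1/48  (running 1/48)
  +(−1)^1/∏(1,0,3,1,1,1)! = -1/6  (running -7/48)
⟨..|..⟩ = √(96/5)·(-7/48) = -0.639010

−√(49/120) = -0.639010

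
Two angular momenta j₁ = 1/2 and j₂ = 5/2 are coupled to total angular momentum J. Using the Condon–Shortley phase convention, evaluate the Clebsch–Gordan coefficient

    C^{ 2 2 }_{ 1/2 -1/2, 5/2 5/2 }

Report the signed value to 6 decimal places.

−√(5/6) ≈ -0.912871

triangle: 1!·0!·4!/6! = 24/720
(j±m)!: 0!·1!·5!·0!·4!·0! = 2880
prefactor² = (2J+1)·Δ·N² = 480
  k=1: −1/(1!·0!·0!·4!·0!·0!) = -1/24
Σ = -1/24  ⇒  CG² = 480·(-1/24)² = 5/6
CG = −√(5/6) = -0.912871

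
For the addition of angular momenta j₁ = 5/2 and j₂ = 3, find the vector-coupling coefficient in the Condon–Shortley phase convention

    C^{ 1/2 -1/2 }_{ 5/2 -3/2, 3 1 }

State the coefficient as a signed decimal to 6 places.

j₁+j₂−J=5  J+j₁−j₂=0  J−j₁+j₂=1  j₁+j₂+J+1=7
(j₁±m₁, j₂±m₂, J±M) = (1,4,4,2,0,1)
P² = 384/7
sum k=4..4:
  [4] +1/24 = 1/24
S = 1/24
C² = P²·S² = 2/21 ; C = +0.308607

+√(2/21) = +0.308607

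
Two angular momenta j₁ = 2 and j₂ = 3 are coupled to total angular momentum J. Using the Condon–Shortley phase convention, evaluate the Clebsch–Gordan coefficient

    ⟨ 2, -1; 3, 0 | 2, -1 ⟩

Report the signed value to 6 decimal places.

j₁+j₂−J=3  J+j₁−j₂=1  J−j₁+j₂=3  j₁+j₂+J+1=8
(j₁±m₁, j₂±m₂, J±M) = (1,3,3,3,1,3)
P² = 81/14
sum k=2..3:
  [2] +1/4 = 1/4
  [3] −1/36 = -1/36
S = 2/9
C² = P²·S² = 2/7 ; C = +0.534522

+√(2/7) = +0.534522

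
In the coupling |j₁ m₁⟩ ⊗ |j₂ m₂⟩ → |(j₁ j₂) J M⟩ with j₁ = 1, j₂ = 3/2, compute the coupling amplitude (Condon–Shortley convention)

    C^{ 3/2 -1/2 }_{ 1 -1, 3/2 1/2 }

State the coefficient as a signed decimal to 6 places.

triangle: 1!·1!·2!/5! = 2/120
(j±m)!: 0!·2!·2!·1!·1!·2! = 8
prefactor² = (2J+1)·Δ·N² = 8/15
  k=1: −1/(1!·0!·1!·1!·0!·1!) = -1
Σ = -1  ⇒  CG² = 8/15·(-1)² = 8/15
CG = −√(8/15) = -0.730297

-0.730297  (= −√(8/15))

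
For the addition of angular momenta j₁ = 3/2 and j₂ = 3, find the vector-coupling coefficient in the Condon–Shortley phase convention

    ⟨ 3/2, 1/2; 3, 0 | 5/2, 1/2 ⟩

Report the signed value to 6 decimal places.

−√(6/35) = -0.414039

√[6·2!1!4!/8! · 2!1!3!3!3!2!] = √(216/35)
  +(−1)^0/∏(0,2,1,3,0,1)! = 1/12  (running 1/12)
  +(−1)^1/∏(1,1,0,2,1,2)! = -1/4  (running -1/6)
⟨..|..⟩ = √(216/35)·(-1/6) = -0.414039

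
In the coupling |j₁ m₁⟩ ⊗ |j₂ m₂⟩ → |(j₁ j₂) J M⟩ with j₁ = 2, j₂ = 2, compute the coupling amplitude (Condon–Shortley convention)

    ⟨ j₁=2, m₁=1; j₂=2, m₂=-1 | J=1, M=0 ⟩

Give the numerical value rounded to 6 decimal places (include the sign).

j₁+j₂−J=3  J+j₁−j₂=1  J−j₁+j₂=1  j₁+j₂+J+1=6
(j₁±m₁, j₂±m₂, J±M) = (3,1,1,3,1,1)
P² = 9/10
sum k=0..1:
  [0] +1/6 = 1/6
  [1] −1/2 = -1/2
S = -1/3
C² = P²·S² = 1/10 ; C = -0.316228

−√(1/10) = -0.316228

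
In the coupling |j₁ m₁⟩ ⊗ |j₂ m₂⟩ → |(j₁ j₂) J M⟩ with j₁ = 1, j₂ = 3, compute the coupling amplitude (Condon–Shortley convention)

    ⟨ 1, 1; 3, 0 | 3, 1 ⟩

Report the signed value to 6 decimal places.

√[7·1!1!5!/8! · 2!0!3!3!4!2!] = √(72)
  +(−1)^0/∏(0,1,0,3,1,2)! = 1/12  (running 1/12)
⟨..|..⟩ = √(72)·(1/12) = +0.707107

+0.707107  (= +√(1/2))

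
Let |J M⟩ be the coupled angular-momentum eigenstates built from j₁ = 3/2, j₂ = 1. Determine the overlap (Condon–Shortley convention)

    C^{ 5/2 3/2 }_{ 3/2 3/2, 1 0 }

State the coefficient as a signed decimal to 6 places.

j₁+j₂−J=0  J+j₁−j₂=3  J−j₁+j₂=2  j₁+j₂+J+1=6
(j₁±m₁, j₂±m₂, J±M) = (3,0,1,1,4,1)
P² = 72/5
sum k=0..0:
  [0] +1/6 = 1/6
S = 1/6
C² = P²·S² = 2/5 ; C = +0.632456

+0.632456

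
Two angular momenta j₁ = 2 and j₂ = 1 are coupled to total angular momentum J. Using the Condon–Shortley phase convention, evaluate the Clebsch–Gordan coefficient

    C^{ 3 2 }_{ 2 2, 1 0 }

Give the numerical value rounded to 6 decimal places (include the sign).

+0.577350  (= +√(1/3))

j₁+j₂−J=0  J+j₁−j₂=4  J−j₁+j₂=2  j₁+j₂+J+1=7
(j₁±m₁, j₂±m₂, J±M) = (4,0,1,1,5,1)
P² = 192
sum k=0..0:
  [0] +1/24 = 1/24
S = 1/24
C² = P²·S² = 1/3 ; C = +0.577350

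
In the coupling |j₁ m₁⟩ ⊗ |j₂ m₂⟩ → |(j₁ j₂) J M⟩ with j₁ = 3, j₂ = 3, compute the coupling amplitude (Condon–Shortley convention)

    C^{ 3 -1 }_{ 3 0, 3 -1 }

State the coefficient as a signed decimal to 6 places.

-0.408248

j₁+j₂−J=3  J+j₁−j₂=3  J−j₁+j₂=3  j₁+j₂+J+1=10
(j₁±m₁, j₂±m₂, J±M) = (3,3,2,4,2,4)
P² = 864/25
sum k=0..2:
  [0] +1/72 = 1/72
  [1] −1/8 = -1/8
  [2] +1/24 = 1/24
S = -5/72
C² = P²·S² = 1/6 ; C = -0.408248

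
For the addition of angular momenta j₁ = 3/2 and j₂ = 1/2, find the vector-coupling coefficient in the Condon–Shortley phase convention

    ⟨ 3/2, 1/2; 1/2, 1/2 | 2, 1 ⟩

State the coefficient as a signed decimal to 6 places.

j₁+j₂−J=0  J+j₁−j₂=3  J−j₁+j₂=1  j₁+j₂+J+1=5
(j₁±m₁, j₂±m₂, J±M) = (2,1,1,0,3,1)
P² = 3
sum k=0..0:
  [0] +1/2 = 1/2
S = 1/2
C² = P²·S² = 3/4 ; C = +0.866025

+0.866025  (= +√(3/4))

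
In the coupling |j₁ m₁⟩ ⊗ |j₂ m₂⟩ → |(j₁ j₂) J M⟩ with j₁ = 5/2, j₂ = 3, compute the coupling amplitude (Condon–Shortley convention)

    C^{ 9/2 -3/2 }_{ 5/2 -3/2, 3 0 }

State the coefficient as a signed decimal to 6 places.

√[10·1!4!5!/11! · 1!4!3!3!3!6!] = √(207360/77)
  +(−1)^0/∏(0,1,4,3,0,2)! = 1/288  (running 1/288)
  +(−1)^1/∏(1,0,3,2,1,3)! = -1/72  (running -1/96)
⟨..|..⟩ = √(207360/77)·(-1/96) = -0.540562

−√(45/154) ≈ -0.540562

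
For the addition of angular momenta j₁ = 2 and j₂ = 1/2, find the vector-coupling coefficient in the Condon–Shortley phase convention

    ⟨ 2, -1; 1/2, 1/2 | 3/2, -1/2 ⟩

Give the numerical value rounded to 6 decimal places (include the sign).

-0.774597

triangle: 1!×3!×0!/5! = 6/120
(j±m)!: 1!×3!×1!×0!×1!×2! = 12
prefactor² = (2J+1)×Δ×N² = 12/5
  k=1: −1/(1!×0!×2!×0!×1!×0!) = -1/2
Σ = -1/2  ⇒  CG² = 12/5×(-1/2)² = 3/5
CG = −√(3/5) = -0.774597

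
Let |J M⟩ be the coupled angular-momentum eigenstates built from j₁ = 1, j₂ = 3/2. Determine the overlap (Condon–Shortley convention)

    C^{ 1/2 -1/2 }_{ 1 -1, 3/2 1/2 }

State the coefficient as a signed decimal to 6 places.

+0.408248  (= +√(1/6))

j₁+j₂−J=2  J+j₁−j₂=0  J−j₁+j₂=1  j₁+j₂+J+1=4
(j₁±m₁, j₂±m₂, J±M) = (0,2,2,1,0,1)
P² = 2/3
sum k=2..2:
  [2] +1/2 = 1/2
S = 1/2
C² = P²·S² = 1/6 ; C = +0.408248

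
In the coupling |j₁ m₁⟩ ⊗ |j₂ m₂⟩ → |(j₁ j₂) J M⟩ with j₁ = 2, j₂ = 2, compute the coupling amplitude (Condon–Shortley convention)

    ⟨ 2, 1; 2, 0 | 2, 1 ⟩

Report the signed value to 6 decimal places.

−√(1/14) ≈ -0.267261

j₁+j₂−J=2  J+j₁−j₂=2  J−j₁+j₂=2  j₁+j₂+J+1=7
(j₁±m₁, j₂±m₂, J±M) = (3,1,2,2,3,1)
P² = 8/7
sum k=0..1:
  [0] +1/4 = 1/4
  [1] −1/2 = -1/2
S = -1/4
C² = P²·S² = 1/14 ; C = -0.267261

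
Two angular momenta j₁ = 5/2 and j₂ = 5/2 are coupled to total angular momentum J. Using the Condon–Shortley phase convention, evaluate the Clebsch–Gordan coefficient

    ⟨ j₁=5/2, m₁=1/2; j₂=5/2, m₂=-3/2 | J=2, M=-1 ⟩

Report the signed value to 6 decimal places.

√[5·3!2!2!/8! · 3!2!1!4!1!3!] = √(36/7)
  +(−1)^0/∏(0,3,2,1,0,1)! = 1/12  (running 1/12)
  +(−1)^1/∏(1,2,1,0,1,2)! = -1/4  (running -1/6)
⟨..|..⟩ = √(36/7)·(-1/6) = -0.377964

−√(1/7) ≈ -0.377964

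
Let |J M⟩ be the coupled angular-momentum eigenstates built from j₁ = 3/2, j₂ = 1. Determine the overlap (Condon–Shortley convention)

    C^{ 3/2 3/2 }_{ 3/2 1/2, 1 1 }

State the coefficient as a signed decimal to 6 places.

-0.632456  (= −√(2/5))

triangle: 1!*2!*1!/5! = 2/120
(j±m)!: 2!*1!*2!*0!*3!*0! = 24
prefactor² = (2J+1)*Δ*N² = 8/5
  k=1: −1/(1!*0!*0!*1!*2!*0!) = -1/2
Σ = -1/2  ⇒  CG² = 8/5*(-1/2)² = 2/5
CG = −√(2/5) = -0.632456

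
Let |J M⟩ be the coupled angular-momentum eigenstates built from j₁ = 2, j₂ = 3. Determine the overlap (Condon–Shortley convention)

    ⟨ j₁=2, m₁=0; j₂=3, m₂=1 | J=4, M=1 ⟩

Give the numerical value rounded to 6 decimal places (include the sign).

√[9·1!3!5!/10! · 2!2!4!2!5!3!] = √(1728/7)
  +(−1)^0/∏(0,1,2,4,1,1)! = 1/48  (running 1/48)
  +(−1)^1/∏(1,0,1,3,2,2)! = -1/24  (running -1/48)
⟨..|..⟩ = √(1728/7)·(-1/48) = -0.327327

-0.327327  (= −√(3/28))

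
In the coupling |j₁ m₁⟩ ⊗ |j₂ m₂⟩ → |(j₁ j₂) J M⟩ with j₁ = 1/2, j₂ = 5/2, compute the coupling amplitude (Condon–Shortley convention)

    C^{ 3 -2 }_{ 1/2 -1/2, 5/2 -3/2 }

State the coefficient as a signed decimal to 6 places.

+0.912871

j₁+j₂−J=0  J+j₁−j₂=1  J−j₁+j₂=5  j₁+j₂+J+1=7
(j₁±m₁, j₂±m₂, J±M) = (0,1,1,4,1,5)
P² = 480
sum k=0..0:
  [0] +1/24 = 1/24
S = 1/24
C² = P²·S² = 5/6 ; C = +0.912871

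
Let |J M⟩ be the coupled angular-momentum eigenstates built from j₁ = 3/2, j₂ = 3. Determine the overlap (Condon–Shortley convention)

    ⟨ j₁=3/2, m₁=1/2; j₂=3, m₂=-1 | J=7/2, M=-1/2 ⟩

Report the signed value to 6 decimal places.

√[8·1!2!5!/9! · 2!1!2!4!3!4!] = √(512/7)
  +(−1)^0/∏(0,1,1,2,1,3)! = 1/12  (running 1/12)
  +(−1)^1/∏(1,0,0,1,2,4)! = -1/48  (running 1/16)
⟨..|..⟩ = √(512/7)·(1/16) = +0.534522

+√(2/7) ≈ +0.534522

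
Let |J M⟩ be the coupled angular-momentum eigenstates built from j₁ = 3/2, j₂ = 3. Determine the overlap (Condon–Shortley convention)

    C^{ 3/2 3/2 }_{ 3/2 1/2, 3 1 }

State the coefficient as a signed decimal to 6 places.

j₁+j₂−J=3  J+j₁−j₂=0  J−j₁+j₂=3  j₁+j₂+J+1=7
(j₁±m₁, j₂±m₂, J±M) = (2,1,4,2,3,0)
P² = 576/35
sum k=1..1:
  [1] −1/12 = -1/12
S = -1/12
C² = P²·S² = 4/35 ; C = -0.338062

−√(4/35) ≈ -0.338062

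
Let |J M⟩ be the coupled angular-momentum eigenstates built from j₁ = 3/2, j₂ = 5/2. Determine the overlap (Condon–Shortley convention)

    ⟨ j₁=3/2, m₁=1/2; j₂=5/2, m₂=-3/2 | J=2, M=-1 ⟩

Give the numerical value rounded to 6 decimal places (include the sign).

j₁+j₂−J=2  J+j₁−j₂=1  J−j₁+j₂=3  j₁+j₂+J+1=7
(j₁±m₁, j₂±m₂, J±M) = (2,1,1,4,1,3)
P² = 24/7
sum k=0..1:
  [0] +1/4 = 1/4
  [1] −1/6 = -1/6
S = 1/12
C² = P²·S² = 1/42 ; C = +0.154303

+√(1/42) = +0.154303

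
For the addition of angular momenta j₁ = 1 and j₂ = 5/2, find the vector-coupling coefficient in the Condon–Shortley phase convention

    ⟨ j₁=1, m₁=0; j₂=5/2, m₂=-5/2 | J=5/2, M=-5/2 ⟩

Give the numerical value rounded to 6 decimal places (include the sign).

+0.845154  (= +√(5/7))

triangle: 1!·1!·4!/7! = 24/5040
(j±m)!: 1!·1!·0!·5!·0!·5! = 14400
prefactor² = (2J+1)·Δ·N² = 2880/7
  k=0: +1/(0!·1!·1!·0!·0!·4!) = 1/24
Σ = 1/24  ⇒  CG² = 2880/7·1/24² = 5/7
CG = +√(5/7) = +0.845154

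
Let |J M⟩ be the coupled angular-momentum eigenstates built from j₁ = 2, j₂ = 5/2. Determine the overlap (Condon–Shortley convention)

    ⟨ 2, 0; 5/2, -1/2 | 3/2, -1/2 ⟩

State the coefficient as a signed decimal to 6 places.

j₁+j₂−J=3  J+j₁−j₂=1  J−j₁+j₂=2  j₁+j₂+J+1=7
(j₁±m₁, j₂±m₂, J±M) = (2,2,2,3,1,2)
P² = 32/35
sum k=1..2:
  [1] −1/2 = -1/2
  [2] +1/4 = 1/4
S = -1/4
C² = P²·S² = 2/35 ; C = -0.239046

−√(2/35) = -0.239046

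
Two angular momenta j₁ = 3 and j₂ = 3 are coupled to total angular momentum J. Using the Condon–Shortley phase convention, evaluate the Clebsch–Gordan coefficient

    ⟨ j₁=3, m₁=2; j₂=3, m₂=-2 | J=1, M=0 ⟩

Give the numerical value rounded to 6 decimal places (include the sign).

-0.377964  (= −√(1/7))

j₁+j₂−J=5  J+j₁−j₂=1  J−j₁+j₂=1  j₁+j₂+J+1=8
(j₁±m₁, j₂±m₂, J±M) = (5,1,1,5,1,1)
P² = 900/7
sum k=0..1:
  [0] +1/120 = 1/120
  [1] −1/24 = -1/24
S = -1/30
C² = P²·S² = 1/7 ; C = -0.377964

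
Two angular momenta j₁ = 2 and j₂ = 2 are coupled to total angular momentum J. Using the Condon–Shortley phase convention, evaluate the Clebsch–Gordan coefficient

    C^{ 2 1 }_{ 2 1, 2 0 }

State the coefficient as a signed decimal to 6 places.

√[5·2!2!2!/7! · 3!1!2!2!3!1!] = √(8/7)
  +(−1)^0/∏(0,2,1,2,1,0)! = 1/4  (running 1/4)
  +(−1)^1/∏(1,1,0,1,2,1)! = -1/2  (running -1/4)
⟨..|..⟩ = √(8/7)·(-1/4) = -0.267261

-0.267261  (= −√(1/14))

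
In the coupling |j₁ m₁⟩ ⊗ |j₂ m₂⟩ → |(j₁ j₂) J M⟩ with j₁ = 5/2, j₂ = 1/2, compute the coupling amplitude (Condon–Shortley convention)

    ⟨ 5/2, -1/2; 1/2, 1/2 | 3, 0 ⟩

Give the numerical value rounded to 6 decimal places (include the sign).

triangle: 0!×5!×1!/7! = 120/5040
(j±m)!: 2!×3!×1!×0!×3!×3! = 432
prefactor² = (2J+1)×Δ×N² = 72
  k=0: +1/(0!×0!×3!×1!×2!×0!) = 1/12
Σ = 1/12  ⇒  CG² = 72×1/12² = 1/2
CG = +√(1/2) = +0.707107

+0.707107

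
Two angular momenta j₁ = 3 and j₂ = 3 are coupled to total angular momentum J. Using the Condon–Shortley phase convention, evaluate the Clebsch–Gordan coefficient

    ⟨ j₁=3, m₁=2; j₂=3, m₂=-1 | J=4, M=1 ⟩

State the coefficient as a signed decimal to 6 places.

+√(16/77) = +0.455842

triangle: 2!·4!·4!/11! = 1152/39916800
(j±m)!: 5!·1!·2!·4!·5!·3! = 4147200
prefactor² = (2J+1)·Δ·N² = 82944/77
  k=0: +1/(0!·2!·1!·2!·3!·2!) = 1/48
  k=1: −1/(1!·1!·0!·1!·4!·3!) = -1/144
Σ = 1/72  ⇒  CG² = 82944/77·1/72² = 16/77
CG = +√(16/77) = +0.455842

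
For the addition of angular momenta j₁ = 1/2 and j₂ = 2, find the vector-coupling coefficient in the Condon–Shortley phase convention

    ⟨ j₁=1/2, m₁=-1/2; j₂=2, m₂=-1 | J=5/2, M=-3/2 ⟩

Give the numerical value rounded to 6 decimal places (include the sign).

+√(4/5) ≈ +0.894427

√[6·0!1!4!/6! · 0!1!1!3!1!4!] = √(144/5)
  +(−1)^0/∏(0,0,1,1,0,3)! = 1/6  (running 1/6)
⟨..|..⟩ = √(144/5)·(1/6) = +0.894427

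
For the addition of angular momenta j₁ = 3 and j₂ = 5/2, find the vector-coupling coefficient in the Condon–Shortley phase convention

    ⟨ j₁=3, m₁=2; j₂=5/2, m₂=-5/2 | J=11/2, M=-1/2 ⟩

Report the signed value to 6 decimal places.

+0.113961

triangle: 0!*6!*5!/12! = 86400/479001600
(j±m)!: 5!*1!*0!*5!*5!*6! = 1244160000
prefactor² = (2J+1)*Δ*N² = 207360000/77
  k=0: +1/(0!*0!*1!*0!*5!*5!) = 1/14400
Σ = 1/14400  ⇒  CG² = 207360000/77*1/14400² = 1/77
CG = +√(1/77) = +0.113961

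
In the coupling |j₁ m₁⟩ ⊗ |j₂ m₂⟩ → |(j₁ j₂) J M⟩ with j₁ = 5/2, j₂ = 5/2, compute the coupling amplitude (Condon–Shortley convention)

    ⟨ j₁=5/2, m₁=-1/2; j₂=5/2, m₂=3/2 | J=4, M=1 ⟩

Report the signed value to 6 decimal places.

triangle: 1!·4!·4!/10! = 576/3628800
(j±m)!: 2!·3!·4!·1!·5!·3! = 207360
prefactor² = (2J+1)·Δ·N² = 10368/35
  k=0: +1/(0!·1!·3!·4!·1!·0!) = 1/144
  k=1: −1/(1!·0!·2!·3!·2!·1!) = -1/24
Σ = -5/144  ⇒  CG² = 10368/35·(-5/144)² = 5/14
CG = −√(5/14) = -0.597614

−√(5/14) = -0.597614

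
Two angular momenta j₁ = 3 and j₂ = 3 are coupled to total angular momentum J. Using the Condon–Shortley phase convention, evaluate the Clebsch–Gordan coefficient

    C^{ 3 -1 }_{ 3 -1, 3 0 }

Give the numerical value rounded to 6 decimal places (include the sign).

+√(1/6) ≈ +0.408248

√[7·3!3!3!/10! · 2!4!3!3!2!4!] = √(864/25)
  +(−1)^1/∏(1,2,3,2,0,1)! = -1/24  (running -1/24)
  +(−1)^2/∏(2,1,2,1,1,2)! = 1/8  (running 1/12)
  +(−1)^3/∏(3,0,1,0,2,3)! = -1/72  (running 5/72)
⟨..|..⟩ = √(864/25)·(5/72) = +0.408248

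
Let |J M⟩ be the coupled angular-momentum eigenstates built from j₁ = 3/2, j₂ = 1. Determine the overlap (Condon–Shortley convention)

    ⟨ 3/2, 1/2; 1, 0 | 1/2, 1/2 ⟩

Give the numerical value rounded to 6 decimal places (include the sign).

-0.577350

j₁+j₂−J=2  J+j₁−j₂=1  J−j₁+j₂=0  j₁+j₂+J+1=4
(j₁±m₁, j₂±m₂, J±M) = (2,1,1,1,1,0)
P² = 1/3
sum k=1..1:
  [1] −1/1 = -1
S = -1
C² = P²·S² = 1/3 ; C = -0.577350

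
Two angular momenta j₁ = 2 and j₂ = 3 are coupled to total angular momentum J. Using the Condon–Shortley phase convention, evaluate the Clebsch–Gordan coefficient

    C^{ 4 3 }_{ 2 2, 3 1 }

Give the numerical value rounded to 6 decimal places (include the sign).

j₁+j₂−J=1  J+j₁−j₂=3  J−j₁+j₂=5  j₁+j₂+J+1=10
(j₁±m₁, j₂±m₂, J±M) = (4,0,4,2,7,1)
P² = 10368
sum k=0..0:
  [0] +1/144 = 1/144
S = 1/144
C² = P²·S² = 1/2 ; C = +0.707107

+0.707107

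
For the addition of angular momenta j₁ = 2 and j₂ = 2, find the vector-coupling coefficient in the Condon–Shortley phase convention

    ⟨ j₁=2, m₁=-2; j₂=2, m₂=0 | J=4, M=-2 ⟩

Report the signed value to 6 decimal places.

+√(3/14) ≈ +0.462910

j₁+j₂−J=0  J+j₁−j₂=4  J−j₁+j₂=4  j₁+j₂+J+1=9
(j₁±m₁, j₂±m₂, J±M) = (0,4,2,2,2,6)
P² = 13824/7
sum k=0..0:
  [0] +1/96 = 1/96
S = 1/96
C² = P²·S² = 3/14 ; C = +0.462910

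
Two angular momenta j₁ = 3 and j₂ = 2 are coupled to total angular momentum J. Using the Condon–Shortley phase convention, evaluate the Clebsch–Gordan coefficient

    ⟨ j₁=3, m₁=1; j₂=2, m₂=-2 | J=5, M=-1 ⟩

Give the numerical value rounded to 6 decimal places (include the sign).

+√(1/14) = +0.267261

√[11·0!6!4!/11! · 4!2!0!4!4!6!] = √(663552/7)
  +(−1)^0/∏(0,0,2,0,4,4)! = 1/1152  (running 1/1152)
⟨..|..⟩ = √(663552/7)·(1/1152) = +0.267261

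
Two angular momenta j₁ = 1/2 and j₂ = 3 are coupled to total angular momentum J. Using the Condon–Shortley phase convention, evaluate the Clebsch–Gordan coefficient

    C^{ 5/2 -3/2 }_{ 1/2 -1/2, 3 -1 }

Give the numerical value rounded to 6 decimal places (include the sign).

-0.534522  (= −√(2/7))

√[6·1!0!5!/7! · 0!1!2!4!1!4!] = √(1152/7)
  +(−1)^1/∏(1,0,0,1,0,4)! = -1/24  (running -1/24)
⟨..|..⟩ = √(1152/7)·(-1/24) = -0.534522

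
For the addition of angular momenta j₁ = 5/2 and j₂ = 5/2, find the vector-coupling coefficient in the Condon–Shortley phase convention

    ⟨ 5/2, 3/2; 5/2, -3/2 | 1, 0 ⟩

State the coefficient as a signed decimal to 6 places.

-0.358569  (= −√(9/70))

j₁+j₂−J=4  J+j₁−j₂=1  J−j₁+j₂=1  j₁+j₂+J+1=7
(j₁±m₁, j₂±m₂, J±M) = (4,1,1,4,1,1)
P² = 288/35
sum k=0..1:
  [0] +1/24 = 1/24
  [1] −1/6 = -1/6
S = -1/8
C² = P²·S² = 9/70 ; C = -0.358569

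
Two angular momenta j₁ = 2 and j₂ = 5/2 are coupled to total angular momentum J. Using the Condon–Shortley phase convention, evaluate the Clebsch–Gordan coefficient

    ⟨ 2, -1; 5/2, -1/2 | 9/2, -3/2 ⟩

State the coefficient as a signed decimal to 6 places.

triangle: 0!*4!*5!/10! = 2880/3628800
(j±m)!: 1!*3!*2!*3!*3!*6! = 311040
prefactor² = (2J+1)*Δ*N² = 17280/7
  k=0: +1/(0!*0!*3!*2!*1!*3!) = 1/72
Σ = 1/72  ⇒  CG² = 17280/7*1/72² = 10/21
CG = +√(10/21) = +0.690066

+0.690066  (= +√(10/21))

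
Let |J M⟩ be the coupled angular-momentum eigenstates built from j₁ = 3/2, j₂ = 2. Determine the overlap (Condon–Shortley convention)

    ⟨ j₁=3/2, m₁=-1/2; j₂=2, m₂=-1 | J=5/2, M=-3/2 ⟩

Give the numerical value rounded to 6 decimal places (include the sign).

+0.169031

j₁+j₂−J=1  J+j₁−j₂=2  J−j₁+j₂=3  j₁+j₂+J+1=7
(j₁±m₁, j₂±m₂, J±M) = (1,2,1,3,1,4)
P² = 144/35
sum k=0..1:
  [0] +1/4 = 1/4
  [1] −1/6 = -1/6
S = 1/12
C² = P²·S² = 1/35 ; C = +0.169031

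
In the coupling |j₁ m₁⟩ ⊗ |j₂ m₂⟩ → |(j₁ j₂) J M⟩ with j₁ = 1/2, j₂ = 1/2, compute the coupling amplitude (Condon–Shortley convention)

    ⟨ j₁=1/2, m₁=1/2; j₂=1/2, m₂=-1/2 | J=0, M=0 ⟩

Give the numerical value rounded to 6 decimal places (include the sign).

+0.707107  (= +√(1/2))

√[1·1!0!0!/2! · 1!0!0!1!0!0!] = √(1/2)
  +(−1)^0/∏(0,1,0,0,0,0)! = 1  (running 1)
⟨..|..⟩ = √(1/2)·(1) = +0.707107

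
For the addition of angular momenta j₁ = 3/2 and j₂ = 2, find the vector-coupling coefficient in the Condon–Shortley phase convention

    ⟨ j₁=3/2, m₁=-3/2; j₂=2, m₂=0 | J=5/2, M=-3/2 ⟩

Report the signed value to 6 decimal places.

j₁+j₂−J=1  J+j₁−j₂=2  J−j₁+j₂=3  j₁+j₂+J+1=7
(j₁±m₁, j₂±m₂, J±M) = (0,3,2,2,1,4)
P² = 288/35
sum k=1..1:
  [1] −1/4 = -1/4
S = -1/4
C² = P²·S² = 18/35 ; C = -0.717137

-0.717137  (= −√(18/35))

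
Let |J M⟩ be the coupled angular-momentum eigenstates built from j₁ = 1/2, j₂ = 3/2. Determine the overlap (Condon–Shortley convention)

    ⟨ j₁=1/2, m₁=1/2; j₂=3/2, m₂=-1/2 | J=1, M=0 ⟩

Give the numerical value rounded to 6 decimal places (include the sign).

triangle: 1!×0!×2!/4! = 2/24
(j±m)!: 1!×0!×1!×2!×1!×1! = 2
prefactor² = (2J+1)×Δ×N² = 1/2
  k=0: +1/(0!×1!×0!×1!×0!×1!) = 1
Σ = 1  ⇒  CG² = 1/2×1² = 1/2
CG = +√(1/2) = +0.707107

+√(1/2) = +0.707107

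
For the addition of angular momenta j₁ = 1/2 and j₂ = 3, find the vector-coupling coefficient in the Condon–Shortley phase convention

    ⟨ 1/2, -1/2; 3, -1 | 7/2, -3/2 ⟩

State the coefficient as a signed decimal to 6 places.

triangle: 0!*1!*6!/8! = 720/40320
(j±m)!: 0!*1!*2!*4!*2!*5! = 11520
prefactor² = (2J+1)*Δ*N² = 11520/7
  k=0: +1/(0!*0!*1!*2!*0!*4!) = 1/48
Σ = 1/48  ⇒  CG² = 11520/7*1/48² = 5/7
CG = +√(5/7) = +0.845154

+0.845154  (= +√(5/7))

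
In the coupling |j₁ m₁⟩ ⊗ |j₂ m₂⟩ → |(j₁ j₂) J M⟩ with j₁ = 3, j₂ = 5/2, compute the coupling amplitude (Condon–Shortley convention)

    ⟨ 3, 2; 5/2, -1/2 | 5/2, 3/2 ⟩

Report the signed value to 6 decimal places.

√[6·3!3!2!/9! · 5!1!2!3!4!1!] = √(288/7)
  +(−1)^0/∏(0,3,1,2,2,0)! = 1/24  (running 1/24)
  +(−1)^1/∏(1,2,0,1,3,1)! = -1/12  (running -1/24)
⟨..|..⟩ = √(288/7)·(-1/24) = -0.267261

-0.267261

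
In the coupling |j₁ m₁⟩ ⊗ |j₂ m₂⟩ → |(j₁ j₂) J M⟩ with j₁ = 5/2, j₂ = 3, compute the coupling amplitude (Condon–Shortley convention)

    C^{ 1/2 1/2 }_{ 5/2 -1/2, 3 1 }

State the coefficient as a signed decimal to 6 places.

-0.436436  (= −√(4/21))

triangle: 5!·0!·1!/7! = 120/5040
(j±m)!: 2!·3!·4!·2!·1!·0! = 576
prefactor² = (2J+1)·Δ·N² = 192/7
  k=3: −1/(3!·2!·0!·1!·0!·0!) = -1/12
Σ = -1/12  ⇒  CG² = 192/7·(-1/12)² = 4/21
CG = −√(4/21) = -0.436436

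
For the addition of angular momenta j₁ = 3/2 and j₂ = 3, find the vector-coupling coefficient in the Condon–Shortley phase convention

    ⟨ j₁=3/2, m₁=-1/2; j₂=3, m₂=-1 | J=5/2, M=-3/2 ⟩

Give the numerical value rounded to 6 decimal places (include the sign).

triangle: 2!·1!·4!/8! = 48/40320
(j±m)!: 1!·2!·2!·4!·1!·4! = 2304
prefactor² = (2J+1)·Δ·N² = 576/35
  k=1: −1/(1!·1!·1!·1!·0!·3!) = -1/6
  k=2: +1/(2!·0!·0!·0!·1!·4!) = 1/48
Σ = -7/48  ⇒  CG² = 576/35·(-7/48)² = 7/20
CG = −√(7/20) = -0.591608

−√(7/20) ≈ -0.591608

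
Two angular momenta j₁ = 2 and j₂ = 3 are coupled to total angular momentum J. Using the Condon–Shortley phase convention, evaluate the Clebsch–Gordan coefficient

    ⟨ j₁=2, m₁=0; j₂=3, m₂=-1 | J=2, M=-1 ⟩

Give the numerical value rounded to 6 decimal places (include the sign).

−√(1/7) = -0.377964

triangle: 3!*1!*3!/8! = 36/40320
(j±m)!: 2!*2!*2!*4!*1!*3! = 1152
prefactor² = (2J+1)*Δ*N² = 36/7
  k=1: −1/(1!*2!*1!*1!*0!*2!) = -1/4
  k=2: +1/(2!*1!*0!*0!*1!*3!) = 1/12
Σ = -1/6  ⇒  CG² = 36/7*(-1/6)² = 1/7
CG = −√(1/7) = -0.377964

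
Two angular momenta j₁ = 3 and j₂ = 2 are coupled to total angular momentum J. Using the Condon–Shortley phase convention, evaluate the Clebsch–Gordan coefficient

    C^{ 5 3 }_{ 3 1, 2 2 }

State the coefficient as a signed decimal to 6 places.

+√(1/3) = +0.577350

j₁+j₂−J=0  J+j₁−j₂=6  J−j₁+j₂=4  j₁+j₂+J+1=11
(j₁±m₁, j₂±m₂, J±M) = (4,2,4,0,8,2)
P² = 442368
sum k=0..0:
  [0] +1/1152 = 1/1152
S = 1/1152
C² = P²·S² = 1/3 ; C = +0.577350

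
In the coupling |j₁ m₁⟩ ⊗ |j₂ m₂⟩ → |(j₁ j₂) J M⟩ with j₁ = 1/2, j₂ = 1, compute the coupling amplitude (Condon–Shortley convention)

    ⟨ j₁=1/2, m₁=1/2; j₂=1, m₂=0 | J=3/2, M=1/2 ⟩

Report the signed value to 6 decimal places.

+0.816497

√[4·0!1!2!/4! · 1!0!1!1!2!1!] = √(2/3)
  +(−1)^0/∏(0,0,0,1,1,1)! = 1  (running 1)
⟨..|..⟩ = √(2/3)·(1) = +0.816497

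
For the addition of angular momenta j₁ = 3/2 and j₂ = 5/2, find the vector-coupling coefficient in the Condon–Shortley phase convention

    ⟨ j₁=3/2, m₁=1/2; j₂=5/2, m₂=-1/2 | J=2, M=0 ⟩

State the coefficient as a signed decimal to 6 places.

j₁+j₂−J=2  J+j₁−j₂=1  J−j₁+j₂=3  j₁+j₂+J+1=7
(j₁±m₁, j₂±m₂, J±M) = (2,1,2,3,2,2)
P² = 8/7
sum k=0..1:
  [0] +1/4 = 1/4
  [1] −1/2 = -1/2
S = -1/4
C² = P²·S² = 1/14 ; C = -0.267261

−√(1/14) = -0.267261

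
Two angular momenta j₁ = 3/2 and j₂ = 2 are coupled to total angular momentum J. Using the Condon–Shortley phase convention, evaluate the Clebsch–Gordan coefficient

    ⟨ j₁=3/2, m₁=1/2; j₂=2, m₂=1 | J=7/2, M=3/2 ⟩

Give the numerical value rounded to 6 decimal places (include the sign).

+0.755929  (= +√(4/7))

√[8·0!3!4!/8! · 2!1!3!1!5!2!] = √(576/7)
  +(−1)^0/∏(0,0,1,3,2,1)! = 1/12  (running 1/12)
⟨..|..⟩ = √(576/7)·(1/12) = +0.755929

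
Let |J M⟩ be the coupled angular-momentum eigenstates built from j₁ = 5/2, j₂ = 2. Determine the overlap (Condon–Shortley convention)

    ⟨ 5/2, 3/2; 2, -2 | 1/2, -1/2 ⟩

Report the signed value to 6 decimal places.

triangle: 4!·1!·0!/6! = 24/720
(j±m)!: 4!·1!·0!·4!·0!·1! = 576
prefactor² = (2J+1)·Δ·N² = 192/5
  k=0: +1/(0!·4!·1!·0!·0!·0!) = 1/24
Σ = 1/24  ⇒  CG² = 192/5·1/24² = 1/15
CG = +√(1/15) = +0.258199

+√(1/15) ≈ +0.258199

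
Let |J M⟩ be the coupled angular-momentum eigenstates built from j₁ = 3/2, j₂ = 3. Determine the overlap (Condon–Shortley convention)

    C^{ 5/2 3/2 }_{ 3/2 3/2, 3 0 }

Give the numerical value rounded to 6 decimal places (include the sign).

√[6·2!1!4!/8! · 3!0!3!3!4!1!] = √(1296/35)
  +(−1)^0/∏(0,2,0,3,1,1)! = 1/12  (running 1/12)
⟨..|..⟩ = √(1296/35)·(1/12) = +0.507093

+0.507093  (= +√(9/35))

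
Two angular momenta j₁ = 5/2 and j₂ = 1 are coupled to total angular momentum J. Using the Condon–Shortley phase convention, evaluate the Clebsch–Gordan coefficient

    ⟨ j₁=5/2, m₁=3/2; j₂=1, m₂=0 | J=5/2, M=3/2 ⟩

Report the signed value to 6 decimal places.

triangle: 1!×4!×1!/7! = 24/5040
(j±m)!: 4!×1!×1!×1!×4!×1! = 576
prefactor² = (2J+1)×Δ×N² = 576/35
  k=0: +1/(0!×1!×1!×1!×3!×0!) = 1/6
  k=1: −1/(1!×0!×0!×0!×4!×1!) = -1/24
Σ = 1/8  ⇒  CG² = 576/35×1/8² = 9/35
CG = +√(9/35) = +0.507093

+√(9/35) = +0.507093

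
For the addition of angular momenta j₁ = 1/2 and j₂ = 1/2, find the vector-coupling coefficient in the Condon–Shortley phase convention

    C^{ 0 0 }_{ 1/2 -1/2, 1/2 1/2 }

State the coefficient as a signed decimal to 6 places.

√[1·1!0!0!/2! · 0!1!1!0!0!0!] = √(1/2)
  +(−1)^1/∏(1,0,0,0,0,0)! = -1  (running -1)
⟨..|..⟩ = √(1/2)·(-1) = -0.707107

−√(1/2) = -0.707107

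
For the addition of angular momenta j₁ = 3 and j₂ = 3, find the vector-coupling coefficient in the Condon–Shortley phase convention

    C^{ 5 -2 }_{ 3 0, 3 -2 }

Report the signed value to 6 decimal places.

triangle: 1!·5!·5!/12! = 14400/479001600
(j±m)!: 3!·3!·1!·5!·3!·7! = 130636800
prefactor² = (2J+1)·Δ·N² = 43200
  k=0: +1/(0!·1!·3!·1!·2!·4!) = 1/288
  k=1: −1/(1!·0!·2!·0!·3!·5!) = -1/1440
Σ = 1/360  ⇒  CG² = 43200·1/360² = 1/3
CG = +√(1/3) = +0.577350

+√(1/3) = +0.577350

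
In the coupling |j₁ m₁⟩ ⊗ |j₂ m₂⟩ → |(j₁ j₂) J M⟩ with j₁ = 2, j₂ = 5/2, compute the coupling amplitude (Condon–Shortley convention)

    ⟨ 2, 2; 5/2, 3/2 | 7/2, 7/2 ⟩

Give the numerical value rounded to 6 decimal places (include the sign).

j₁+j₂−J=1  J+j₁−j₂=3  J−j₁+j₂=4  j₁+j₂+J+1=9
(j₁±m₁, j₂±m₂, J±M) = (4,0,4,1,7,0)
P² = 9216
sum k=0..0:
  [0] +1/144 = 1/144
S = 1/144
C² = P²·S² = 4/9 ; C = +0.666667

+√(4/9) ≈ +0.666667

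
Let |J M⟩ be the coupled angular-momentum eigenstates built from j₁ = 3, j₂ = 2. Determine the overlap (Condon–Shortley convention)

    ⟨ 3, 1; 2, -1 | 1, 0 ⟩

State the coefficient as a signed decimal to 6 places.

-0.478091  (= −√(8/35))

j₁+j₂−J=4  J+j₁−j₂=2  J−j₁+j₂=0  j₁+j₂+J+1=7
(j₁±m₁, j₂±m₂, J±M) = (4,2,1,3,1,1)
P² = 288/35
sum k=1..1:
  [1] −1/6 = -1/6
S = -1/6
C² = P²·S² = 8/35 ; C = -0.478091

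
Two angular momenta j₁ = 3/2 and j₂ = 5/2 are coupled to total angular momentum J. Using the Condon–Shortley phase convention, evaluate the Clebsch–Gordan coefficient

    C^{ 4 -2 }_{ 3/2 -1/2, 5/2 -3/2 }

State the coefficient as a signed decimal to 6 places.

j₁+j₂−J=0  J+j₁−j₂=3  J−j₁+j₂=5  j₁+j₂+J+1=9
(j₁±m₁, j₂±m₂, J±M) = (1,2,1,4,2,6)
P² = 8640/7
sum k=0..0:
  [0] +1/48 = 1/48
S = 1/48
C² = P²·S² = 15/28 ; C = +0.731925

+√(15/28) = +0.731925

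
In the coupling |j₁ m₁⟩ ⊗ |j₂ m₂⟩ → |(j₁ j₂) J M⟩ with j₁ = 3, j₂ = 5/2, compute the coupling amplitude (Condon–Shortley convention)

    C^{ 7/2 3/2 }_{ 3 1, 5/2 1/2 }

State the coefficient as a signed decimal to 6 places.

√[8·2!4!3!/10! · 4!2!3!2!5!2!] = √(3072/35)
  +(−1)^0/∏(0,2,2,3,2,0)! = 1/48  (running 1/48)
  +(−1)^1/∏(1,1,1,2,3,1)! = -1/12  (running -1/16)
  +(−1)^2/∏(2,0,0,1,4,2)! = 1/96  (running -5/96)
⟨..|..⟩ = √(3072/35)·(-5/96) = -0.487950

−√(5/21) ≈ -0.487950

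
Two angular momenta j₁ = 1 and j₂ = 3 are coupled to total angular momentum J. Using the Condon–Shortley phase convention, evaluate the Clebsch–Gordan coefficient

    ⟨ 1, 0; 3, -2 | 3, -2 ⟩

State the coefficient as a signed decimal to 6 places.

+√(1/3) ≈ +0.577350

j₁+j₂−J=1  J+j₁−j₂=1  J−j₁+j₂=5  j₁+j₂+J+1=8
(j₁±m₁, j₂±m₂, J±M) = (1,1,1,5,1,5)
P² = 300
sum k=0..1:
  [0] +1/24 = 1/24
  [1] −1/120 = -1/120
S = 1/30
C² = P²·S² = 1/3 ; C = +0.577350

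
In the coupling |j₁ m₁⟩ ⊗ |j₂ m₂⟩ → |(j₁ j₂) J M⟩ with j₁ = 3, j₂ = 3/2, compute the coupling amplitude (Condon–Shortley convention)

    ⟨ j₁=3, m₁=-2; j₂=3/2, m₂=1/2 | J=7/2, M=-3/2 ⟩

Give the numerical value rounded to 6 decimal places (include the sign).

-0.654654  (= −√(3/7))

triangle: 1!·5!·2!/9! = 240/362880
(j±m)!: 1!·5!·2!·1!·2!·5! = 57600
prefactor² = (2J+1)·Δ·N² = 6400/21
  k=0: +1/(0!·1!·5!·2!·0!·0!) = 1/240
  k=1: −1/(1!·0!·4!·1!·1!·1!) = -1/24
Σ = -3/80  ⇒  CG² = 6400/21·(-3/80)² = 3/7
CG = −√(3/7) = -0.654654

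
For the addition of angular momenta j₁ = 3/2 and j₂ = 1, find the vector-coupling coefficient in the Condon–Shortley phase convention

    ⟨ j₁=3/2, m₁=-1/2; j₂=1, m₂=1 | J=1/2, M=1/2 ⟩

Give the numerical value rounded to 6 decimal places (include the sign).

+0.408248  (= +√(1/6))

√[2·2!1!0!/4! · 1!2!2!0!1!0!] = √(2/3)
  +(−1)^2/∏(2,0,0,0,1,0)! = 1/2  (running 1/2)
⟨..|..⟩ = √(2/3)·(1/2) = +0.408248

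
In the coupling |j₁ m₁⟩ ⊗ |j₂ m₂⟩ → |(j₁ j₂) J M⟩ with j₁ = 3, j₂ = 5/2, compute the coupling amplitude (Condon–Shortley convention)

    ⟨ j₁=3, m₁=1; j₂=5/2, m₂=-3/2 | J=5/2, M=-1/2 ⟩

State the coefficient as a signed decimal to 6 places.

−√(1/35) ≈ -0.169031

j₁+j₂−J=3  J+j₁−j₂=3  J−j₁+j₂=2  j₁+j₂+J+1=9
(j₁±m₁, j₂±m₂, J±M) = (4,2,1,4,2,3)
P² = 576/35
sum k=0..1:
  [0] +1/12 = 1/12
  [1] −1/8 = -1/8
S = -1/24
C² = P²·S² = 1/35 ; C = -0.169031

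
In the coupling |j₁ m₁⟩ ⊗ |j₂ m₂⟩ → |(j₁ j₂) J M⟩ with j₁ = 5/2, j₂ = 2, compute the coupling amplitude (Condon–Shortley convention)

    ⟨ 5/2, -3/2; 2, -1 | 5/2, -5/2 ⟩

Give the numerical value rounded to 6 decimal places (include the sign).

√[6·2!3!2!/8! · 1!4!1!3!0!5!] = √(432/7)
  +(−1)^1/∏(1,1,3,0,0,2)! = -1/12  (running -1/12)
⟨..|..⟩ = √(432/7)·(-1/12) = -0.654654

−√(3/7) ≈ -0.654654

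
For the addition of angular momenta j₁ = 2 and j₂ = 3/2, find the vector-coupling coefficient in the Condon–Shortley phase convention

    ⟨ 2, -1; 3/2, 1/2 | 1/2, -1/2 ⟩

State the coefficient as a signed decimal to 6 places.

+√(3/10) = +0.547723

√[2·3!1!0!/5! · 1!3!2!1!0!1!] = √(6/5)
  +(−1)^2/∏(2,1,1,0,0,0)! = 1/2  (running 1/2)
⟨..|..⟩ = √(6/5)·(1/2) = +0.547723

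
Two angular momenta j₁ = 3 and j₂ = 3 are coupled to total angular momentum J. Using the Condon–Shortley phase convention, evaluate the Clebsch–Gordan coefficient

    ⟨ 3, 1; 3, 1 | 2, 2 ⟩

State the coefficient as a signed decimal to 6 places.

+0.534522  (= +√(2/7))

√[5·4!2!2!/9! · 4!2!4!2!4!0!] = √(512/7)
  +(−1)^2/∏(2,2,0,2,2,0)! = 1/16  (running 1/16)
⟨..|..⟩ = √(512/7)·(1/16) = +0.534522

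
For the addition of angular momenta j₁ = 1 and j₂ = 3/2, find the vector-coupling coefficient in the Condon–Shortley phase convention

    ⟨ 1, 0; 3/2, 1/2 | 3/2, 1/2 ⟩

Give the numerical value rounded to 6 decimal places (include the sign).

-0.258199  (= −√(1/15))

triangle: 1!×1!×2!/5! = 2/120
(j±m)!: 1!×1!×2!×1!×2!×1! = 4
prefactor² = (2J+1)×Δ×N² = 4/15
  k=0: +1/(0!×1!×1!×2!×0!×0!) = 1/2
  k=1: −1/(1!×0!×0!×1!×1!×1!) = -1
Σ = -1/2  ⇒  CG² = 4/15×(-1/2)² = 1/15
CG = −√(1/15) = -0.258199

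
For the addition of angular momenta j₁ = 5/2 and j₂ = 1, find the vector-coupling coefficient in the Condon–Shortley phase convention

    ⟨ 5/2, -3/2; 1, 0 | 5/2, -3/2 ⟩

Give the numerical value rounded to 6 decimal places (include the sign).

triangle: 1!·4!·1!/7! = 24/5040
(j±m)!: 1!·4!·1!·1!·1!·4! = 576
prefactor² = (2J+1)·Δ·N² = 576/35
  k=0: +1/(0!·1!·4!·1!·0!·0!) = 1/24
  k=1: −1/(1!·0!·3!·0!·1!·1!) = -1/6
Σ = -1/8  ⇒  CG² = 576/35·(-1/8)² = 9/35
CG = −√(9/35) = -0.507093

-0.507093  (= −√(9/35))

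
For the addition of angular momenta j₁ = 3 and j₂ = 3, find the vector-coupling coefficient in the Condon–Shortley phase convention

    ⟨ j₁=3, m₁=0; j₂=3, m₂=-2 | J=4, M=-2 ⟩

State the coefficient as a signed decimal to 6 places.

j₁+j₂−J=2  J+j₁−j₂=4  J−j₁+j₂=4  j₁+j₂+J+1=11
(j₁±m₁, j₂±m₂, J±M) = (3,3,1,5,2,6)
P² = 124416/77
sum k=0..1:
  [0] +1/72 = 1/72
  [1] −1/96 = -1/96
S = 1/288
C² = P²·S² = 3/154 ; C = +0.139573

+0.139573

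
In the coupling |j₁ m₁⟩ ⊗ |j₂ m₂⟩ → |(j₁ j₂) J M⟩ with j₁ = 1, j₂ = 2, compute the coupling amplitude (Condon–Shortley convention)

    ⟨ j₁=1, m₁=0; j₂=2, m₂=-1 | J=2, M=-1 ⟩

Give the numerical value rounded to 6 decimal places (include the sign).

triangle: 1!·1!·3!/6! = 6/720
(j±m)!: 1!·1!·1!·3!·1!·3! = 36
prefactor² = (2J+1)·Δ·N² = 3/2
  k=0: +1/(0!·1!·1!·1!·0!·2!) = 1/2
  k=1: −1/(1!·0!·0!·0!·1!·3!) = -1/6
Σ = 1/3  ⇒  CG² = 3/2·1/3² = 1/6
CG = +√(1/6) = +0.408248

+0.408248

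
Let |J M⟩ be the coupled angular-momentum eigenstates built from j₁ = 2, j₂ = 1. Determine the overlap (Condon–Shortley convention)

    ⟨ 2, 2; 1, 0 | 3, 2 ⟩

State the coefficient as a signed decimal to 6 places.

√[7·0!4!2!/7! · 4!0!1!1!5!1!] = √(192)
  +(−1)^0/∏(0,0,0,1,4,1)! = 1/24  (running 1/24)
⟨..|..⟩ = √(192)·(1/24) = +0.577350

+√(1/3) = +0.577350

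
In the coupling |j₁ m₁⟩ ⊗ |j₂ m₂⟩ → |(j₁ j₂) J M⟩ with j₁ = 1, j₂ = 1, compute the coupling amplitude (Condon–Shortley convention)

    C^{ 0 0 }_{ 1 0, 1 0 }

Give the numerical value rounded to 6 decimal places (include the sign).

j₁+j₂−J=2  J+j₁−j₂=0  J−j₁+j₂=0  j₁+j₂+J+1=3
(j₁±m₁, j₂±m₂, J±M) = (1,1,1,1,0,0)
P² = 1/3
sum k=1..1:
  [1] −1/1 = -1
S = -1
C² = P²·S² = 1/3 ; C = -0.577350

−√(1/3) ≈ -0.577350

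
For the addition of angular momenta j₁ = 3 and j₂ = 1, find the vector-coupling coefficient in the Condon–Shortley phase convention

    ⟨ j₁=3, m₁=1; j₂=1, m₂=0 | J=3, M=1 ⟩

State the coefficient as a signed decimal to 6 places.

+√(1/12) ≈ +0.288675

j₁+j₂−J=1  J+j₁−j₂=5  J−j₁+j₂=1  j₁+j₂+J+1=8
(j₁±m₁, j₂±m₂, J±M) = (4,2,1,1,4,2)
P² = 48
sum k=0..1:
  [0] +1/12 = 1/12
  [1] −1/24 = -1/24
S = 1/24
C² = P²·S² = 1/12 ; C = +0.288675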